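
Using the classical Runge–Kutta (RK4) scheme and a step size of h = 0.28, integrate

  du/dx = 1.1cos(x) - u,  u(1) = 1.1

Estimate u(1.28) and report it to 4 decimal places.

RK4: k1 = f(x_n, u_n); k2 = f(x_n + h/2, u_n + (h/2)·k1); k3 = f(x_n + h/2, u_n + (h/2)·k2); k4 = f(x_n + h, u_n + h·k3); u_{n+1} = u_n + (h/6)·(k1 + 2k2 + 2k3 + k4).
x=1.000000, u=1.100000:
  k1 = f(1.000000, 1.100000) = -0.505667
  k2 = f(1.140000, 1.029207) = -0.569853
  k3 = f(1.140000, 1.020221) = -0.560867
  k4 = f(1.280000, 0.942957) = -0.627571
  u ← 1.100000 + (0.28/6)·(k1 + 2k2 + 2k3 + k4) = 0.941582
u(1.28) ≈ 0.9416

0.9416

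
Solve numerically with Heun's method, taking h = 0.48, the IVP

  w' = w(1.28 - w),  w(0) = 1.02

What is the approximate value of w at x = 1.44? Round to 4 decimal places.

Heun: k1 = f(x_n, w_n); k2 = f(x_n + h, w_n + h·k1); w_{n+1} = w_n + (h/2)·(k1 + k2).
x=0.000000, w=1.020000:
  k1 = f(0.000000, 1.020000) = 0.265200
  k2 = f(0.480000, 1.147296) = 0.152251
  w ← 1.020000 + (0.48/2)·(0.265200 + 0.152251) = 1.120188
x=0.480000, w=1.120188:
  k1 = f(0.480000, 1.120188) = 0.179019
  k2 = f(0.960000, 1.206117) = 0.089111
  w ← 1.120188 + (0.48/2)·(0.179019 + 0.089111) = 1.184539
x=0.960000, w=1.184539:
  k1 = f(0.960000, 1.184539) = 0.113077
  k2 = f(1.440000, 1.238816) = 0.051019
  w ← 1.184539 + (0.48/2)·(0.113077 + 0.051019) = 1.223922
w(1.44) ≈ 1.2239

1.2239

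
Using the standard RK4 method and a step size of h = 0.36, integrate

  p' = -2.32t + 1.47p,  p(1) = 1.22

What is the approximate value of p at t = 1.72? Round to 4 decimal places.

RK4: k1 = f(t_n, p_n); k2 = f(t_n + h/2, p_n + (h/2)·k1); k3 = f(t_n + h/2, p_n + (h/2)·k2); k4 = f(t_n + h, p_n + h·k3); p_{n+1} = p_n + (h/6)·(k1 + 2k2 + 2k3 + k4).
t=1.000000, p=1.220000:
  k1 = f(1.000000, 1.220000) = -0.526600
  k2 = f(1.180000, 1.125212) = -1.083538
  k3 = f(1.180000, 1.024963) = -1.230904
  k4 = f(1.360000, 0.776874) = -2.013195
  p ← 1.220000 + (0.36/6)·(k1 + 2k2 + 2k3 + k4) = 0.789879
t=1.360000, p=0.789879:
  k1 = f(1.360000, 0.789879) = -1.994078
  k2 = f(1.540000, 0.430945) = -2.939310
  k3 = f(1.540000, 0.260803) = -3.189419
  k4 = f(1.720000, -0.358312) = -4.517118
  p ← 0.789879 + (0.36/6)·(k1 + 2k2 + 2k3 + k4) = -0.336240
p(1.72) ≈ -0.3362

-0.3362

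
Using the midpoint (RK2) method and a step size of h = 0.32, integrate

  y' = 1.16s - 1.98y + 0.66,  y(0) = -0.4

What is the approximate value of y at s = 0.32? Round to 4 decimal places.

-0.0232

Midpoint: k1 = f(s_n, y_n); k2 = f(s_n + h/2, y_n + (h/2)·k1); y_{n+1} = y_n + h·k2.
s=0.000000, y=-0.400000:
  k1 = f(0.000000, -0.400000) = 1.452000
  k2 = f(0.160000, -0.167680) = 1.177606
  y ← -0.400000 + 0.32·1.177606 = -0.023166
y(0.32) ≈ -0.0232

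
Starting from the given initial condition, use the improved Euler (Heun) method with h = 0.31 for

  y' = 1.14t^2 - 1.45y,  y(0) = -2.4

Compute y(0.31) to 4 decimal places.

Heun: k1 = f(t_n, y_n); k2 = f(t_n + h, y_n + h·k1); y_{n+1} = y_n + (h/2)·(k1 + k2).
t=0.000000, y=-2.400000:
  k1 = f(0.000000, -2.400000) = 3.480000
  k2 = f(0.310000, -1.321200) = 2.025294
  y ← -2.400000 + (0.31/2)·(3.480000 + 2.025294) = -1.546679
y(0.31) ≈ -1.5467

-1.5467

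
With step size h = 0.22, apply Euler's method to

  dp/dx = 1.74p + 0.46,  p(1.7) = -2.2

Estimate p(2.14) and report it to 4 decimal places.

-3.9656

Euler: p_{n+1} = p_n + h·f(x_n, p_n).
x=1.700000, p=-2.200000: f=-3.368000 → p ← -2.200000 + 0.22·(-3.368000) = -2.940960
x=1.920000, p=-2.940960: f=-4.657270 → p ← -2.940960 + 0.22·(-4.657270) = -3.965559
p(2.14) ≈ -3.9656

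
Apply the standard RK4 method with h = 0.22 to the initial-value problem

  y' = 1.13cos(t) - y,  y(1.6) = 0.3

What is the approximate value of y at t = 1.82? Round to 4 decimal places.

RK4: k1 = f(t_n, y_n); k2 = f(t_n + h/2, y_n + (h/2)·k1); k3 = f(t_n + h/2, y_n + (h/2)·k2); k4 = f(t_n + h, y_n + h·k3); y_{n+1} = y_n + (h/6)·(k1 + 2k2 + 2k3 + k4).
t=1.600000, y=0.300000:
  k1 = f(1.600000, 0.300000) = -0.332995
  k2 = f(1.710000, 0.263370) = -0.420163
  k3 = f(1.710000, 0.253782) = -0.410575
  k4 = f(1.820000, 0.209674) = -0.488368
  y ← 0.300000 + (0.22/6)·(k1 + 2k2 + 2k3 + k4) = 0.208963
y(1.82) ≈ 0.2090

0.2090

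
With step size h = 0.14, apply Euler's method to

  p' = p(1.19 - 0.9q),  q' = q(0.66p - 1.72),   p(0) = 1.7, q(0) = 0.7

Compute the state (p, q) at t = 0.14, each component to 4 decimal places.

Euler on (p,q): p_{n+1} = p_n + h·p', q_{n+1} = q_n + h·q'.
0.000000: (1.700000, 0.700000); f=(0.952000, -0.418600) → (1.833280, 0.641396)
(p(0.14), q(0.14)) ≈ (1.8333, 0.6414)

1.8333, 0.6414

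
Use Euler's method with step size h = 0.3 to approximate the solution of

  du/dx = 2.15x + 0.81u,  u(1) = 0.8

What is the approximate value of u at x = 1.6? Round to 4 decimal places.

Euler: u_{n+1} = u_n + h·f(x_n, u_n).
x=1.000000, u=0.800000: f=2.798000 → u ← 0.800000 + 0.3·2.798000 = 1.639400
x=1.300000, u=1.639400: f=4.122914 → u ← 1.639400 + 0.3·4.122914 = 2.876274
u(1.6) ≈ 2.8763

2.8763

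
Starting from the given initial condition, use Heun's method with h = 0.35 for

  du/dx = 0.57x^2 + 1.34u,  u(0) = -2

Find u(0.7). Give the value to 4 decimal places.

-4.9002

Heun: k1 = f(x_n, u_n); k2 = f(x_n + h, u_n + h·k1); u_{n+1} = u_n + (h/2)·(k1 + k2).
x=0.000000, u=-2.000000:
  k1 = f(0.000000, -2.000000) = -2.680000
  k2 = f(0.350000, -2.938000) = -3.867095
  u ← -2.000000 + (0.35/2)·(-2.680000 + (-3.867095)) = -3.145742
x=0.350000, u=-3.145742:
  k1 = f(0.350000, -3.145742) = -4.145469
  k2 = f(0.700000, -4.596656) = -5.880219
  u ← -3.145742 + (0.35/2)·(-4.145469 + (-5.880219)) = -4.900237
u(0.7) ≈ -4.9002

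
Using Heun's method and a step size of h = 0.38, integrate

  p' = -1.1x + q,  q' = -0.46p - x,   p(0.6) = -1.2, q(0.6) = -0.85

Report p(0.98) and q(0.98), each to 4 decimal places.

-1.8567, -0.8903

Heun on (p,q): k1 = f(x_n, state_n); k2 = f(x_n + h, state_n + h·k1); state_{n+1} = state_n + (h/2)·(k1 + k2).
0.600000: (-1.200000, -0.850000)
  k1 = (-1.510000, -0.048000)
  predictor → (-1.773800, -0.868240)
  k2 = (-1.946240, -0.164052)
  → (-1.856686, -0.890290)
(p(0.98), q(0.98)) ≈ (-1.8567, -0.8903)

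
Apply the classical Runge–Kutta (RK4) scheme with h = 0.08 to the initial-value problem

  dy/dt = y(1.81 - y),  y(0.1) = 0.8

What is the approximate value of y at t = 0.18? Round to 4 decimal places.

0.8651

RK4: k1 = f(t_n, y_n); k2 = f(t_n + h/2, y_n + (h/2)·k1); k3 = f(t_n + h/2, y_n + (h/2)·k2); k4 = f(t_n + h, y_n + h·k3); y_{n+1} = y_n + (h/6)·(k1 + 2k2 + 2k3 + k4).
t=0.100000, y=0.800000:
  k1 = f(0.100000, 0.800000) = 0.808000
  k2 = f(0.140000, 0.832320) = 0.813743
  k3 = f(0.140000, 0.832550) = 0.813776
  k4 = f(0.180000, 0.865102) = 0.817433
  y ← 0.800000 + (0.08/6)·(k1 + 2k2 + 2k3 + k4) = 0.865073
y(0.18) ≈ 0.8651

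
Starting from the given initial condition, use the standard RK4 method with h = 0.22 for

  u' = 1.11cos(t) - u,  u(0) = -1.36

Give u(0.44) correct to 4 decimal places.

RK4: k1 = f(t_n, u_n); k2 = f(t_n + h/2, u_n + (h/2)·k1); k3 = f(t_n + h/2, u_n + (h/2)·k2); k4 = f(t_n + h, u_n + h·k3); u_{n+1} = u_n + (h/6)·(k1 + 2k2 + 2k3 + k4).
t=0.000000, u=-1.360000:
  k1 = f(0.000000, -1.360000) = 2.470000
  k2 = f(0.110000, -1.088300) = 2.191591
  k3 = f(0.110000, -1.118925) = 2.222216
  k4 = f(0.220000, -0.871112) = 1.954359
  u ← -1.360000 + (0.22/6)·(k1 + 2k2 + 2k3 + k4) = -0.874094
t=0.220000, u=-0.874094:
  k1 = f(0.220000, -0.874094) = 1.957340
  k2 = f(0.330000, -0.658787) = 1.708894
  k3 = f(0.330000, -0.686116) = 1.736223
  k4 = f(0.440000, -0.492125) = 1.496400
  u ← -0.874094 + (0.22/6)·(k1 + 2k2 + 2k3 + k4) = -0.494815
u(0.44) ≈ -0.4948

-0.4948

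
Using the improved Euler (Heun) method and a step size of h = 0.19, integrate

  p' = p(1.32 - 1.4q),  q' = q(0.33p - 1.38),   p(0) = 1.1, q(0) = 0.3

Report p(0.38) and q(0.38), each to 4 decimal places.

1.5883, 0.2099

Heun on (p,q): k1 = f(t_n, state_n); k2 = f(t_n + h, state_n + h·k1); state_{n+1} = state_n + (h/2)·(k1 + k2).
0.000000: (1.100000, 0.300000)
  k1 = (0.990000, -0.305100)
  predictor → (1.288100, 0.242031)
  k2 = (1.263828, -0.231122)
  → (1.314114, 0.249059)
0.190000: (1.314114, 0.249059)
  k1 = (1.276422, -0.235695)
  predictor → (1.556634, 0.204277)
  k2 = (1.609579, -0.176967)
  → (1.588284, 0.209856)
(p(0.38), q(0.38)) ≈ (1.5883, 0.2099)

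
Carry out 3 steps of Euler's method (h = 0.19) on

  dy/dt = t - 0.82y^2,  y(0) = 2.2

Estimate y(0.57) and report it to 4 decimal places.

1.0202

Euler: y_{n+1} = y_n + h·f(t_n, y_n).
t=0.000000, y=2.200000: f=-3.968800 → y ← 2.200000 + 0.19·(-3.968800) = 1.445928
t=0.190000, y=1.445928: f=-1.524380 → y ← 1.445928 + 0.19·(-1.524380) = 1.156296
t=0.380000, y=1.156296: f=-0.716356 → y ← 1.156296 + 0.19·(-0.716356) = 1.020188
y(0.57) ≈ 1.0202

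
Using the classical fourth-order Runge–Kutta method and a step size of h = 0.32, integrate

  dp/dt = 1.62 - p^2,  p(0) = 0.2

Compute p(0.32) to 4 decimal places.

RK4: k1 = f(t_n, p_n); k2 = f(t_n + h/2, p_n + (h/2)·k1); k3 = f(t_n + h/2, p_n + (h/2)·k2); k4 = f(t_n + h, p_n + h·k3); p_{n+1} = p_n + (h/6)·(k1 + 2k2 + 2k3 + k4).
t=0.000000, p=0.200000:
  k1 = f(0.000000, 0.200000) = 1.580000
  k2 = f(0.160000, 0.452800) = 1.414972
  k3 = f(0.160000, 0.426396) = 1.438187
  k4 = f(0.320000, 0.660220) = 1.184110
  p ← 0.200000 + (0.32/6)·(k1 + 2k2 + 2k3 + k4) = 0.651756
p(0.32) ≈ 0.6518

0.6518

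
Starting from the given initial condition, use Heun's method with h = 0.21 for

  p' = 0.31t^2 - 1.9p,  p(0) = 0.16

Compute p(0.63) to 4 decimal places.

Heun: k1 = f(t_n, p_n); k2 = f(t_n + h, p_n + h·k1); p_{n+1} = p_n + (h/2)·(k1 + k2).
t=0.000000, p=0.160000:
  k1 = f(0.000000, 0.160000) = -0.304000
  k2 = f(0.210000, 0.096160) = -0.169033
  p ← 0.160000 + (0.21/2)·(-0.304000 + (-0.169033)) = 0.110332
t=0.210000, p=0.110332:
  k1 = f(0.210000, 0.110332) = -0.195959
  k2 = f(0.420000, 0.069180) = -0.076758
  p ← 0.110332 + (0.21/2)·(-0.195959 + (-0.076758)) = 0.081696
t=0.420000, p=0.081696:
  k1 = f(0.420000, 0.081696) = -0.100539
  k2 = f(0.630000, 0.060583) = 0.007931
  p ← 0.081696 + (0.21/2)·(-0.100539 + 0.007931) = 0.071972
p(0.63) ≈ 0.0720

0.0720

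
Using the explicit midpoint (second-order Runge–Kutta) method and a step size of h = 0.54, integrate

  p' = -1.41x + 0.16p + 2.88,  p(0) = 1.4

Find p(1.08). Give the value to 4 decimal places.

Midpoint: k1 = f(x_n, p_n); k2 = f(x_n + h/2, p_n + (h/2)·k1); p_{n+1} = p_n + h·k2.
x=0.000000, p=1.400000:
  k1 = f(0.000000, 1.400000) = 3.104000
  k2 = f(0.270000, 2.238080) = 2.857393
  p ← 1.400000 + 0.54·2.857393 = 2.942992
x=0.540000, p=2.942992:
  k1 = f(0.540000, 2.942992) = 2.589479
  k2 = f(0.810000, 3.642151) = 2.320644
  p ← 2.942992 + 0.54·2.320644 = 4.196140
p(1.08) ≈ 4.1961

4.1961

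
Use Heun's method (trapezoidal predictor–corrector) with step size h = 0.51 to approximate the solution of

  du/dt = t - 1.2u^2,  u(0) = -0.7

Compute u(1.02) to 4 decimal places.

Heun: k1 = f(t_n, u_n); k2 = f(t_n + h, u_n + h·k1); u_{n+1} = u_n + (h/2)·(k1 + k2).
t=0.000000, u=-0.700000:
  k1 = f(0.000000, -0.700000) = -0.588000
  k2 = f(0.510000, -0.999880) = -0.689712
  u ← -0.700000 + (0.51/2)·(-0.588000 + (-0.689712)) = -1.025817
t=0.510000, u=-1.025817:
  k1 = f(0.510000, -1.025817) = -0.752760
  k2 = f(1.020000, -1.409724) = -1.364786
  u ← -1.025817 + (0.51/2)·(-0.752760 + (-1.364786)) = -1.565791
u(1.02) ≈ -1.5658

-1.5658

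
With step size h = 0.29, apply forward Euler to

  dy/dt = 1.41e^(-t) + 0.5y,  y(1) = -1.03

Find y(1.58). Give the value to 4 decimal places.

-1.0656

Euler: y_{n+1} = y_n + h·f(t_n, y_n).
t=1.000000, y=-1.030000: f=0.003710 → y ← -1.030000 + 0.29·0.003710 = -1.028924
t=1.290000, y=-1.028924: f=-0.126330 → y ← -1.028924 + 0.29·(-0.126330) = -1.065560
y(1.58) ≈ -1.0656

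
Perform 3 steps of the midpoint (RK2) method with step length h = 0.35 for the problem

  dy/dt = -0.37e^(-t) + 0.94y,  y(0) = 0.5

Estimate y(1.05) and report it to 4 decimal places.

0.8830

Midpoint: k1 = f(t_n, y_n); k2 = f(t_n + h/2, y_n + (h/2)·k1); y_{n+1} = y_n + h·k2.
t=0.000000, y=0.500000:
  k1 = f(0.000000, 0.500000) = 0.100000
  k2 = f(0.175000, 0.517500) = 0.175851
  y ← 0.500000 + 0.35·0.175851 = 0.561548
t=0.350000, y=0.561548:
  k1 = f(0.350000, 0.561548) = 0.267120
  k2 = f(0.525000, 0.608294) = 0.352921
  y ← 0.561548 + 0.35·0.352921 = 0.685070
t=0.700000, y=0.685070:
  k1 = f(0.700000, 0.685070) = 0.460229
  k2 = f(0.875000, 0.765610) = 0.565435
  y ← 0.685070 + 0.35·0.565435 = 0.882972
y(1.05) ≈ 0.8830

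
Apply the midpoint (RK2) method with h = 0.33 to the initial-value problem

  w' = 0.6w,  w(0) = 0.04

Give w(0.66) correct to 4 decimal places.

Midpoint: k1 = f(x_n, w_n); k2 = f(x_n + h/2, w_n + (h/2)·k1); w_{n+1} = w_n + h·k2.
x=0.000000, w=0.040000:
  k1 = f(0.000000, 0.040000) = 0.024000
  k2 = f(0.165000, 0.043960) = 0.026376
  w ← 0.040000 + 0.33·0.026376 = 0.048704
x=0.330000, w=0.048704:
  k1 = f(0.330000, 0.048704) = 0.029222
  k2 = f(0.495000, 0.053526) = 0.032115
  w ← 0.048704 + 0.33·0.032115 = 0.059302
w(0.66) ≈ 0.0593

0.0593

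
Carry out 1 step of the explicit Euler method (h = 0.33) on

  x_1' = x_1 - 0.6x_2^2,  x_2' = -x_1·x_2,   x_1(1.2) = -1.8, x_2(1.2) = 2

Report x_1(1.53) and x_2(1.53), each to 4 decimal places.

-3.1860, 3.1880

Euler on (x_1,x_2): x_1_{n+1} = x_1_n + h·x_1', x_2_{n+1} = x_2_n + h·x_2'.
1.200000: (-1.800000, 2.000000); f=(-4.200000, 3.600000) → (-3.186000, 3.188000)
(x_1(1.53), x_2(1.53)) ≈ (-3.1860, 3.1880)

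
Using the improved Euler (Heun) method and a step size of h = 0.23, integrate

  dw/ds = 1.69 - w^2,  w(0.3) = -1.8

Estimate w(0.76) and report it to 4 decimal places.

-3.7014

Heun: k1 = f(s_n, w_n); k2 = f(s_n + h, w_n + h·k1); w_{n+1} = w_n + (h/2)·(k1 + k2).
s=0.300000, w=-1.800000:
  k1 = f(0.300000, -1.800000) = -1.550000
  k2 = f(0.530000, -2.156500) = -2.960492
  w ← -1.800000 + (0.23/2)·(-1.550000 + (-2.960492)) = -2.318707
s=0.530000, w=-2.318707:
  k1 = f(0.530000, -2.318707) = -3.686400
  k2 = f(0.760000, -3.166579) = -8.337221
  w ← -2.318707 + (0.23/2)·(-3.686400 + (-8.337221)) = -3.701423
w(0.76) ≈ -3.7014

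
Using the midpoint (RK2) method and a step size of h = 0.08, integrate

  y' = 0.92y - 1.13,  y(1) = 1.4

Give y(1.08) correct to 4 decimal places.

1.4131

Midpoint: k1 = f(t_n, y_n); k2 = f(t_n + h/2, y_n + (h/2)·k1); y_{n+1} = y_n + h·k2.
t=1.000000, y=1.400000:
  k1 = f(1.000000, 1.400000) = 0.158000
  k2 = f(1.040000, 1.406320) = 0.163814
  y ← 1.400000 + 0.08·0.163814 = 1.413105
y(1.08) ≈ 1.4131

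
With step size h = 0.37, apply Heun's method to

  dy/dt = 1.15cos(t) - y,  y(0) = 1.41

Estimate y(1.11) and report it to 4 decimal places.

Heun: k1 = f(t_n, y_n); k2 = f(t_n + h, y_n + h·k1); y_{n+1} = y_n + (h/2)·(k1 + k2).
t=0.000000, y=1.410000:
  k1 = f(0.000000, 1.410000) = -0.260000
  k2 = f(0.370000, 1.313800) = -0.241624
  y ← 1.410000 + (0.37/2)·(-0.260000 + (-0.241624)) = 1.317200
t=0.370000, y=1.317200:
  k1 = f(0.370000, 1.317200) = -0.245023
  k2 = f(0.740000, 1.226541) = -0.377302
  y ← 1.317200 + (0.37/2)·(-0.245023 + (-0.377302)) = 1.202069
t=0.740000, y=1.202069:
  k1 = f(0.740000, 1.202069) = -0.352831
  k2 = f(1.110000, 1.071522) = -0.560161
  y ← 1.202069 + (0.37/2)·(-0.352831 + (-0.560161)) = 1.033166
y(1.11) ≈ 1.0332

1.0332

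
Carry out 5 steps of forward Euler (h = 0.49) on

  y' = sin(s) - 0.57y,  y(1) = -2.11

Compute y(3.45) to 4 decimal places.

0.4255

Euler: y_{n+1} = y_n + h·f(s_n, y_n).
s=1.000000, y=-2.110000: f=2.044171 → y ← -2.110000 + 0.49·2.044171 = -1.108356
s=1.490000, y=-1.108356: f=1.628501 → y ← -1.108356 + 0.49·1.628501 = -0.310391
s=1.980000, y=-0.310391: f=1.094361 → y ← -0.310391 + 0.49·1.094361 = 0.225846
s=2.470000, y=0.225846: f=0.493501 → y ← 0.225846 + 0.49·0.493501 = 0.467662
s=2.960000, y=0.467662: f=-0.085971 → y ← 0.467662 + 0.49·(-0.085971) = 0.425536
y(3.45) ≈ 0.4255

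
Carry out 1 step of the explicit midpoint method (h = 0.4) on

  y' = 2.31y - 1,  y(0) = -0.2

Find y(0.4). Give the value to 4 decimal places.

Midpoint: k1 = f(t_n, y_n); k2 = f(t_n + h/2, y_n + (h/2)·k1); y_{n+1} = y_n + h·k2.
t=0.000000, y=-0.200000:
  k1 = f(0.000000, -0.200000) = -1.462000
  k2 = f(0.200000, -0.492400) = -2.137444
  y ← -0.200000 + 0.4·(-2.137444) = -1.054978
y(0.4) ≈ -1.0550

-1.0550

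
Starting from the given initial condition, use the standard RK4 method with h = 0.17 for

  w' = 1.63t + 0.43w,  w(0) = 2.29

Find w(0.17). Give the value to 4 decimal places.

RK4: k1 = f(t_n, w_n); k2 = f(t_n + h/2, w_n + (h/2)·k1); k3 = f(t_n + h/2, w_n + (h/2)·k2); k4 = f(t_n + h, w_n + h·k3); w_{n+1} = w_n + (h/6)·(k1 + 2k2 + 2k3 + k4).
t=0.000000, w=2.290000:
  k1 = f(0.000000, 2.290000) = 0.984700
  k2 = f(0.085000, 2.373699) = 1.159241
  k3 = f(0.085000, 2.388535) = 1.165620
  k4 = f(0.170000, 2.488155) = 1.347007
  w ← 2.290000 + (0.17/6)·(k1 + 2k2 + 2k3 + k4) = 2.487807
w(0.17) ≈ 2.4878

2.4878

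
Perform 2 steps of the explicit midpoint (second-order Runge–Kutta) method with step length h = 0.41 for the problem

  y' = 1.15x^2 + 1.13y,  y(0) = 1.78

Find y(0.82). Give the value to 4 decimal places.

Midpoint: k1 = f(x_n, y_n); k2 = f(x_n + h/2, y_n + (h/2)·k1); y_{n+1} = y_n + h·k2.
x=0.000000, y=1.780000:
  k1 = f(0.000000, 1.780000) = 2.011400
  k2 = f(0.205000, 2.192337) = 2.525670
  y ← 1.780000 + 0.41·2.525670 = 2.815525
x=0.410000, y=2.815525:
  k1 = f(0.410000, 2.815525) = 3.374858
  k2 = f(0.615000, 3.507370) = 4.398287
  y ← 2.815525 + 0.41·4.398287 = 4.618822
y(0.82) ≈ 4.6188

4.6188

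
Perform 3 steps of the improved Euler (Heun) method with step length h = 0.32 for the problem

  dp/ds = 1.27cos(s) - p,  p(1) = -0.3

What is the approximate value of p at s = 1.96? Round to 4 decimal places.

Heun: k1 = f(s_n, p_n); k2 = f(s_n + h, p_n + h·k1); p_{n+1} = p_n + (h/2)·(k1 + k2).
s=1.000000, p=-0.300000:
  k1 = f(1.000000, -0.300000) = 0.986184
  k2 = f(1.320000, 0.015579) = 0.299604
  p ← -0.300000 + (0.32/2)·(0.986184 + 0.299604) = -0.094274
s=1.320000, p=-0.094274:
  k1 = f(1.320000, -0.094274) = 0.409457
  k2 = f(1.640000, 0.036752) = -0.124571
  p ← -0.094274 + (0.32/2)·(0.409457 + (-0.124571)) = -0.048692
s=1.640000, p=-0.048692:
  k1 = f(1.640000, -0.048692) = -0.039126
  k2 = f(1.960000, -0.061213) = -0.420691
  p ← -0.048692 + (0.32/2)·(-0.039126 + (-0.420691)) = -0.122263
p(1.96) ≈ -0.1223

-0.1223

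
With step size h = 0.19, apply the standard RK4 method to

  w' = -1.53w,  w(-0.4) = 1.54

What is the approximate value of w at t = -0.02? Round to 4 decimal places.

RK4: k1 = f(t_n, w_n); k2 = f(t_n + h/2, w_n + (h/2)·k1); k3 = f(t_n + h/2, w_n + (h/2)·k2); k4 = f(t_n + h, w_n + h·k3); w_{n+1} = w_n + (h/6)·(k1 + 2k2 + 2k3 + k4).
t=-0.400000, w=1.540000:
  k1 = f(-0.400000, 1.540000) = -2.356200
  k2 = f(-0.305000, 1.316161) = -2.013726
  k3 = f(-0.305000, 1.348696) = -2.063505
  k4 = f(-0.210000, 1.147934) = -1.756339
  w ← 1.540000 + (0.19/6)·(k1 + 2k2 + 2k3 + k4) = 1.151545
t=-0.210000, w=1.151545:
  k1 = f(-0.210000, 1.151545) = -1.761864
  k2 = f(-0.115000, 0.984168) = -1.505777
  k3 = f(-0.115000, 1.008496) = -1.542999
  k4 = f(-0.020000, 0.858375) = -1.313314
  w ← 1.151545 + (0.19/6)·(k1 + 2k2 + 2k3 + k4) = 0.861075
w(-0.02) ≈ 0.8611

0.8611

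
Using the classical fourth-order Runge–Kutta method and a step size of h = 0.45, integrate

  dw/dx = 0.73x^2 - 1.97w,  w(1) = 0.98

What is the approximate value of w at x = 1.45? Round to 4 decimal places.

RK4: k1 = f(x_n, w_n); k2 = f(x_n + h/2, w_n + (h/2)·k1); k3 = f(x_n + h/2, w_n + (h/2)·k2); k4 = f(x_n + h, w_n + h·k3); w_{n+1} = w_n + (h/6)·(k1 + 2k2 + 2k3 + k4).
x=1.000000, w=0.980000:
  k1 = f(1.000000, 0.980000) = -1.200600
  k2 = f(1.225000, 0.709865) = -0.302978
  k3 = f(1.225000, 0.911830) = -0.700849
  k4 = f(1.450000, 0.664618) = 0.225527
  w ← 0.980000 + (0.45/6)·(k1 + 2k2 + 2k3 + k4) = 0.756296
w(1.45) ≈ 0.7563

0.7563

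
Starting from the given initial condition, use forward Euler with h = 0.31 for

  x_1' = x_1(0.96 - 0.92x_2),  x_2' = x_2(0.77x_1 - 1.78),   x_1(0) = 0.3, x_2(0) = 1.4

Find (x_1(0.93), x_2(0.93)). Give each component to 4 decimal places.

0.3499, 0.1933

Euler on (x_1,x_2): x_1_{n+1} = x_1_n + h·x_1', x_2_{n+1} = x_2_n + h·x_2'.
0.000000: (0.300000, 1.400000); f=(-0.098400, -2.168600) → (0.269496, 0.727734)
0.310000: (0.269496, 0.727734); f=(0.078284, -1.144353) → (0.293764, 0.372985)
0.620000: (0.293764, 0.372985); f=(0.181210, -0.579544) → (0.349939, 0.193326)
(x_1(0.93), x_2(0.93)) ≈ (0.3499, 0.1933)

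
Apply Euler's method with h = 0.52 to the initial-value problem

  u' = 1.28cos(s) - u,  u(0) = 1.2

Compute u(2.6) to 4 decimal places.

Euler: u_{n+1} = u_n + h·f(s_n, u_n).
s=0.000000, u=1.200000: f=0.080000 → u ← 1.200000 + 0.52·0.080000 = 1.241600
s=0.520000, u=1.241600: f=-0.130791 → u ← 1.241600 + 0.52·(-0.130791) = 1.173588
s=1.040000, u=1.173588: f=-0.525627 → u ← 1.173588 + 0.52·(-0.525627) = 0.900263
s=1.560000, u=0.900263: f=-0.886444 → u ← 0.900263 + 0.52·(-0.886444) = 0.439312
s=2.080000, u=0.439312: f=-1.063289 → u ← 0.439312 + 0.52·(-1.063289) = -0.113598
u(2.6) ≈ -0.1136

-0.1136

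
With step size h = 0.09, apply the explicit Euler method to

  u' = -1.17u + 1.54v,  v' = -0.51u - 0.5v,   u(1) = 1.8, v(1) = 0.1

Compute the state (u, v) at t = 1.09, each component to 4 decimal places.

1.6243, 0.0129

Euler on (u,v): u_{n+1} = u_n + h·u', v_{n+1} = v_n + h·v'.
1.000000: (1.800000, 0.100000); f=(-1.952000, -0.968000) → (1.624320, 0.012880)
(u(1.09), v(1.09)) ≈ (1.6243, 0.0129)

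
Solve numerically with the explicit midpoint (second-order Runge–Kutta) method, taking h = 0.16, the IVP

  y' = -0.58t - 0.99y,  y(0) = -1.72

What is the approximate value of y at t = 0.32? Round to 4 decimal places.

-1.2823

Midpoint: k1 = f(t_n, y_n); k2 = f(t_n + h/2, y_n + (h/2)·k1); y_{n+1} = y_n + h·k2.
t=0.000000, y=-1.720000:
  k1 = f(0.000000, -1.720000) = 1.702800
  k2 = f(0.080000, -1.583776) = 1.521538
  y ← -1.720000 + 0.16·1.521538 = -1.476554
t=0.160000, y=-1.476554:
  k1 = f(0.160000, -1.476554) = 1.368988
  k2 = f(0.240000, -1.367035) = 1.214164
  y ← -1.476554 + 0.16·1.214164 = -1.282288
y(0.32) ≈ -1.2823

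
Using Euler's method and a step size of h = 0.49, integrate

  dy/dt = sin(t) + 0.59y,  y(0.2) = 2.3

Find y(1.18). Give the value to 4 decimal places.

4.2595

Euler: y_{n+1} = y_n + h·f(t_n, y_n).
t=0.200000, y=2.300000: f=1.555669 → y ← 2.300000 + 0.49·1.555669 = 3.062278
t=0.690000, y=3.062278: f=2.443281 → y ← 3.062278 + 0.49·2.443281 = 4.259486
y(1.18) ≈ 4.2595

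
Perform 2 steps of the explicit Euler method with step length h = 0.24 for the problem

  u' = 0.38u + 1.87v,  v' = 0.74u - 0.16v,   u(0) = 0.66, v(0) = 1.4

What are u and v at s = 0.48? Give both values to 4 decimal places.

2.1283, 1.6468

Euler on (u,v): u_{n+1} = u_n + h·u', v_{n+1} = v_n + h·v'.
0.000000: (0.660000, 1.400000); f=(2.868800, 0.264400) → (1.348512, 1.463456)
0.240000: (1.348512, 1.463456); f=(3.249097, 0.763746) → (2.128295, 1.646755)
(u(0.48), v(0.48)) ≈ (2.1283, 1.6468)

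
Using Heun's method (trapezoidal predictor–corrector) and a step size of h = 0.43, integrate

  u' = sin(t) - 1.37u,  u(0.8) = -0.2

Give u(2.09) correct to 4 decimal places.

0.4994

Heun: k1 = f(t_n, u_n); k2 = f(t_n + h, u_n + h·k1); u_{n+1} = u_n + (h/2)·(k1 + k2).
t=0.800000, u=-0.200000:
  k1 = f(0.800000, -0.200000) = 0.991356
  k2 = f(1.230000, 0.226283) = 0.632481
  u ← -0.200000 + (0.43/2)·(0.991356 + 0.632481) = 0.149125
t=1.230000, u=0.149125:
  k1 = f(1.230000, 0.149125) = 0.738188
  k2 = f(1.660000, 0.466546) = 0.356856
  u ← 0.149125 + (0.43/2)·(0.738188 + 0.356856) = 0.384559
t=1.660000, u=0.384559:
  k1 = f(1.660000, 0.384559) = 0.469178
  k2 = f(2.090000, 0.586306) = 0.064976
  u ← 0.384559 + (0.43/2)·(0.469178 + 0.064976) = 0.499402
u(2.09) ≈ 0.4994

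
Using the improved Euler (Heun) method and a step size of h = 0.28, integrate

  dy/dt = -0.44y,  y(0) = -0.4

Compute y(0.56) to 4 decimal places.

-0.3129

Heun: k1 = f(t_n, y_n); k2 = f(t_n + h, y_n + h·k1); y_{n+1} = y_n + (h/2)·(k1 + k2).
t=0.000000, y=-0.400000:
  k1 = f(0.000000, -0.400000) = 0.176000
  k2 = f(0.280000, -0.350720) = 0.154317
  y ← -0.400000 + (0.28/2)·(0.176000 + 0.154317) = -0.353756
t=0.280000, y=-0.353756:
  k1 = f(0.280000, -0.353756) = 0.155652
  k2 = f(0.560000, -0.310173) = 0.136476
  y ← -0.353756 + (0.28/2)·(0.155652 + 0.136476) = -0.312858
y(0.56) ≈ -0.3129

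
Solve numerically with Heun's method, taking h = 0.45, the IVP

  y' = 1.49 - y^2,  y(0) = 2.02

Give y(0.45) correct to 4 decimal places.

Heun: k1 = f(s_n, y_n); k2 = f(s_n + h, y_n + h·k1); y_{n+1} = y_n + (h/2)·(k1 + k2).
s=0.000000, y=2.020000:
  k1 = f(0.000000, 2.020000) = -2.590400
  k2 = f(0.450000, 0.854320) = 0.760137
  y ← 2.020000 + (0.45/2)·(-2.590400 + 0.760137) = 1.608191
y(0.45) ≈ 1.6082

1.6082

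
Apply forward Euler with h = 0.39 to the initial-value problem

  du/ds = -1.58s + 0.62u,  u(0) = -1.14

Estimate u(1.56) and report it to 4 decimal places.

-4.3993

Euler: u_{n+1} = u_n + h·f(s_n, u_n).
s=0.000000, u=-1.140000: f=-0.706800 → u ← -1.140000 + 0.39·(-0.706800) = -1.415652
s=0.390000, u=-1.415652: f=-1.493904 → u ← -1.415652 + 0.39·(-1.493904) = -1.998275
s=0.780000, u=-1.998275: f=-2.471330 → u ← -1.998275 + 0.39·(-2.471330) = -2.962093
s=1.170000, u=-2.962093: f=-3.685098 → u ← -2.962093 + 0.39·(-3.685098) = -4.399282
u(1.56) ≈ -4.3993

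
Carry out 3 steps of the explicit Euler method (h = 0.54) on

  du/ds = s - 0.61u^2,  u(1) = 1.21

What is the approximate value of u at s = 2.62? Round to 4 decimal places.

Euler: u_{n+1} = u_n + h·f(s_n, u_n).
s=1.000000, u=1.210000: f=0.106899 → u ← 1.210000 + 0.54·0.106899 = 1.267725
s=1.540000, u=1.267725: f=0.559652 → u ← 1.267725 + 0.54·0.559652 = 1.569938
s=2.080000, u=1.569938: f=0.576531 → u ← 1.569938 + 0.54·0.576531 = 1.881264
u(2.62) ≈ 1.8813

1.8813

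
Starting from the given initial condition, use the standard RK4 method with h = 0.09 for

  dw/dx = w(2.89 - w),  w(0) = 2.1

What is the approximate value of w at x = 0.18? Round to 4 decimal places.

RK4: k1 = f(x_n, w_n); k2 = f(x_n + h/2, w_n + (h/2)·k1); k3 = f(x_n + h/2, w_n + (h/2)·k2); k4 = f(x_n + h, w_n + h·k3); w_{n+1} = w_n + (h/6)·(k1 + 2k2 + 2k3 + k4).
x=0.000000, w=2.100000:
  k1 = f(0.000000, 2.100000) = 1.659000
  k2 = f(0.045000, 2.174655) = 1.555629
  k3 = f(0.045000, 2.170003) = 1.562395
  k4 = f(0.090000, 2.240616) = 1.455021
  w ← 2.100000 + (0.09/6)·(k1 + 2k2 + 2k3 + k4) = 2.240251
x=0.090000, w=2.240251:
  k1 = f(0.090000, 2.240251) = 1.455601
  k2 = f(0.135000, 2.305753) = 1.347129
  k3 = f(0.135000, 2.300872) = 1.355508
  k4 = f(0.180000, 2.362247) = 1.246683
  w ← 2.240251 + (0.09/6)·(k1 + 2k2 + 2k3 + k4) = 2.361864
w(0.18) ≈ 2.3619

2.3619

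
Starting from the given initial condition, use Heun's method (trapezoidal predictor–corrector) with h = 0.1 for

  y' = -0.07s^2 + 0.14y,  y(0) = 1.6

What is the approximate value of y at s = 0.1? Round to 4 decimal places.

1.6225

Heun: k1 = f(s_n, y_n); k2 = f(s_n + h, y_n + h·k1); y_{n+1} = y_n + (h/2)·(k1 + k2).
s=0.000000, y=1.600000:
  k1 = f(0.000000, 1.600000) = 0.224000
  k2 = f(0.100000, 1.622400) = 0.226436
  y ← 1.600000 + (0.1/2)·(0.224000 + 0.226436) = 1.622522
y(0.1) ≈ 1.6225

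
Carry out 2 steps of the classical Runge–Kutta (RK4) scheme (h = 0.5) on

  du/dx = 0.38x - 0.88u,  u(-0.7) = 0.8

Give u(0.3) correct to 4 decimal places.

RK4: k1 = f(x_n, u_n); k2 = f(x_n + h/2, u_n + (h/2)·k1); k3 = f(x_n + h/2, u_n + (h/2)·k2); k4 = f(x_n + h, u_n + h·k3); u_{n+1} = u_n + (h/6)·(k1 + 2k2 + 2k3 + k4).
x=-0.700000, u=0.800000:
  k1 = f(-0.700000, 0.800000) = -0.970000
  k2 = f(-0.450000, 0.557500) = -0.661600
  k3 = f(-0.450000, 0.634600) = -0.729448
  k4 = f(-0.200000, 0.435276) = -0.459043
  u ← 0.800000 + (0.5/6)·(k1 + 2k2 + 2k3 + k4) = 0.449072
x=-0.200000, u=0.449072:
  k1 = f(-0.200000, 0.449072) = -0.471183
  k2 = f(0.050000, 0.331276) = -0.272523
  k3 = f(0.050000, 0.380941) = -0.316228
  k4 = f(0.300000, 0.290958) = -0.142043
  u ← 0.449072 + (0.5/6)·(k1 + 2k2 + 2k3 + k4) = 0.299844
u(0.3) ≈ 0.2998

0.2998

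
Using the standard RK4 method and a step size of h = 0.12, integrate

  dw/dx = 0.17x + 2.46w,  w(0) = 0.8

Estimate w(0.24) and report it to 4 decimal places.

1.4497

RK4: k1 = f(x_n, w_n); k2 = f(x_n + h/2, w_n + (h/2)·k1); k3 = f(x_n + h/2, w_n + (h/2)·k2); k4 = f(x_n + h, w_n + h·k3); w_{n+1} = w_n + (h/6)·(k1 + 2k2 + 2k3 + k4).
x=0.000000, w=0.800000:
  k1 = f(0.000000, 0.800000) = 1.968000
  k2 = f(0.060000, 0.918080) = 2.268677
  k3 = f(0.060000, 0.936121) = 2.313057
  k4 = f(0.120000, 1.077567) = 2.671214
  w ← 0.800000 + (0.12/6)·(k1 + 2k2 + 2k3 + k4) = 1.076054
x=0.120000, w=1.076054:
  k1 = f(0.120000, 1.076054) = 2.667492
  k2 = f(0.180000, 1.236103) = 3.071414
  k3 = f(0.180000, 1.260338) = 3.131033
  k4 = f(0.240000, 1.451778) = 3.612173
  w ← 1.076054 + (0.12/6)·(k1 + 2k2 + 2k3 + k4) = 1.449745
w(0.24) ≈ 1.4497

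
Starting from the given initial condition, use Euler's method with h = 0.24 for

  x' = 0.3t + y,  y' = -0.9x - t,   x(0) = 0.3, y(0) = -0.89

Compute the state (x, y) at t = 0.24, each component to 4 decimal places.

Euler on (x,y): x_{n+1} = x_n + h·x', y_{n+1} = y_n + h·y'.
0.000000: (0.300000, -0.890000); f=(-0.890000, -0.270000) → (0.086400, -0.954800)
(x(0.24), y(0.24)) ≈ (0.0864, -0.9548)

0.0864, -0.9548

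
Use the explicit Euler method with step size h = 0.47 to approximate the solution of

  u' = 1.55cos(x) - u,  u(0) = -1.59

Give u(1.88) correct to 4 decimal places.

0.5098

Euler: u_{n+1} = u_n + h·f(x_n, u_n).
x=0.000000, u=-1.590000: f=3.140000 → u ← -1.590000 + 0.47·3.140000 = -0.114200
x=0.470000, u=-0.114200: f=1.496131 → u ← -0.114200 + 0.47·1.496131 = 0.588981
x=0.940000, u=0.588981: f=0.325190 → u ← 0.588981 + 0.47·0.325190 = 0.741821
x=1.410000, u=0.741821: f=-0.493659 → u ← 0.741821 + 0.47·(-0.493659) = 0.509801
u(1.88) ≈ 0.5098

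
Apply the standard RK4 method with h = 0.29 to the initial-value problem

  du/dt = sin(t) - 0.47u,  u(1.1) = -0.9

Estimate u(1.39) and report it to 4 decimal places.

RK4: k1 = f(t_n, u_n); k2 = f(t_n + h/2, u_n + (h/2)·k1); k3 = f(t_n + h/2, u_n + (h/2)·k2); k4 = f(t_n + h, u_n + h·k3); u_{n+1} = u_n + (h/6)·(k1 + 2k2 + 2k3 + k4).
t=1.100000, u=-0.900000:
  k1 = f(1.100000, -0.900000) = 1.314207
  k2 = f(1.245000, -0.709440) = 1.280833
  k3 = f(1.245000, -0.714279) = 1.283107
  k4 = f(1.390000, -0.527899) = 1.231813
  u ← -0.900000 + (0.29/6)·(k1 + 2k2 + 2k3 + k4) = -0.529095
u(1.39) ≈ -0.5291

-0.5291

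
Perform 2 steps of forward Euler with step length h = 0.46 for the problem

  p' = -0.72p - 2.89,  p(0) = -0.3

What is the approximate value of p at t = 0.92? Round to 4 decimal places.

Euler: p_{n+1} = p_n + h·f(t_n, p_n).
t=0.000000, p=-0.300000: f=-2.674000 → p ← -0.300000 + 0.46·(-2.674000) = -1.530040
t=0.460000, p=-1.530040: f=-1.788371 → p ← -1.530040 + 0.46·(-1.788371) = -2.352691
p(0.92) ≈ -2.3527

-2.3527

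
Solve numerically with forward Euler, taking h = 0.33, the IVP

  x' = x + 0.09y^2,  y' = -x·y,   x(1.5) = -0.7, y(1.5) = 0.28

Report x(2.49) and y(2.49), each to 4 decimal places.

-1.6320, 0.6333

Euler on (x,y): x_{n+1} = x_n + h·x', y_{n+1} = y_n + h·y'.
1.500000: (-0.700000, 0.280000); f=(-0.692944, 0.196000) → (-0.928672, 0.344680)
1.830000: (-0.928672, 0.344680); f=(-0.917979, 0.320094) → (-1.231605, 0.450311)
2.160000: (-1.231605, 0.450311); f=(-1.213354, 0.554605) → (-1.632012, 0.633331)
(x(2.49), y(2.49)) ≈ (-1.6320, 0.6333)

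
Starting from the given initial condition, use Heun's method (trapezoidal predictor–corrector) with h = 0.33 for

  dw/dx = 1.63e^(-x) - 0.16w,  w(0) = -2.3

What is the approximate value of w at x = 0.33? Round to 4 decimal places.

-1.7337

Heun: k1 = f(x_n, w_n); k2 = f(x_n + h, w_n + h·k1); w_{n+1} = w_n + (h/2)·(k1 + k2).
x=0.000000, w=-2.300000:
  k1 = f(0.000000, -2.300000) = 1.998000
  k2 = f(0.330000, -1.640660) = 1.434351
  w ← -2.300000 + (0.33/2)·(1.998000 + 1.434351) = -1.733662
w(0.33) ≈ -1.7337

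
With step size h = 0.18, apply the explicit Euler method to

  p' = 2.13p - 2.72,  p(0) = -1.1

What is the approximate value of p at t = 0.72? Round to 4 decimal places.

-7.4290

Euler: p_{n+1} = p_n + h·f(t_n, p_n).
t=0.000000, p=-1.100000: f=-5.063000 → p ← -1.100000 + 0.18·(-5.063000) = -2.011340
t=0.180000, p=-2.011340: f=-7.004154 → p ← -2.011340 + 0.18·(-7.004154) = -3.272088
t=0.360000, p=-3.272088: f=-9.689547 → p ← -3.272088 + 0.18·(-9.689547) = -5.016206
t=0.540000, p=-5.016206: f=-13.404519 → p ← -5.016206 + 0.18·(-13.404519) = -7.429020
p(0.72) ≈ -7.4290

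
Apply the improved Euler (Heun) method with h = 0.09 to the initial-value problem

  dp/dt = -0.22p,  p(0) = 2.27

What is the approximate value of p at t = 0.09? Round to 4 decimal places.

Heun: k1 = f(t_n, p_n); k2 = f(t_n + h, p_n + h·k1); p_{n+1} = p_n + (h/2)·(k1 + k2).
t=0.000000, p=2.270000:
  k1 = f(0.000000, 2.270000) = -0.499400
  k2 = f(0.090000, 2.225054) = -0.489512
  p ← 2.270000 + (0.09/2)·(-0.499400 + (-0.489512)) = 2.225499
p(0.09) ≈ 2.2255

2.2255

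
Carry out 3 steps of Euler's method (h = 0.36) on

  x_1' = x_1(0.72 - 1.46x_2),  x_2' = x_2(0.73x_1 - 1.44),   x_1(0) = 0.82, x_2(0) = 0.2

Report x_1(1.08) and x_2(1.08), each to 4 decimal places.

1.3531, 0.0791

Euler on (x_1,x_2): x_1_{n+1} = x_1_n + h·x_1', x_2_{n+1} = x_2_n + h·x_2'.
0.000000: (0.820000, 0.200000); f=(0.350960, -0.168280) → (0.946346, 0.139419)
0.360000: (0.946346, 0.139419); f=(0.488738, -0.104448) → (1.122291, 0.101818)
0.720000: (1.122291, 0.101818); f=(0.641217, -0.063201) → (1.353129, 0.079065)
(x_1(1.08), x_2(1.08)) ≈ (1.3531, 0.0791)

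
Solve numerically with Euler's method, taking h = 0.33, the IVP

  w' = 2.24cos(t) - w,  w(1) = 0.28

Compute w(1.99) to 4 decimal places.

0.3158

Euler: w_{n+1} = w_n + h·f(t_n, w_n).
t=1.000000, w=0.280000: f=0.930277 → w ← 0.280000 + 0.33·0.930277 = 0.586991
t=1.330000, w=0.586991: f=-0.052805 → w ← 0.586991 + 0.33·(-0.052805) = 0.569566
t=1.660000, w=0.569566: f=-0.769117 → w ← 0.569566 + 0.33·(-0.769117) = 0.315757
w(1.99) ≈ 0.3158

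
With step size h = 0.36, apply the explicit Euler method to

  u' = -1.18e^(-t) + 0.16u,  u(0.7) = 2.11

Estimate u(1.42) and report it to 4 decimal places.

1.9898

Euler: u_{n+1} = u_n + h·f(t_n, u_n).
t=0.700000, u=2.110000: f=-0.248371 → u ← 2.110000 + 0.36·(-0.248371) = 2.020587
t=1.060000, u=2.020587: f=-0.085524 → u ← 2.020587 + 0.36·(-0.085524) = 1.989798
u(1.42) ≈ 1.9898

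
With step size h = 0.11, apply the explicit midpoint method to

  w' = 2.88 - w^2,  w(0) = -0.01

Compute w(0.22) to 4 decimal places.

Midpoint: k1 = f(x_n, w_n); k2 = f(x_n + h/2, w_n + (h/2)·k1); w_{n+1} = w_n + h·k2.
x=0.000000, w=-0.010000:
  k1 = f(0.000000, -0.010000) = 2.879900
  k2 = f(0.055000, 0.148394) = 2.857979
  w ← -0.010000 + 0.11·2.857979 = 0.304378
x=0.110000, w=0.304378:
  k1 = f(0.110000, 0.304378) = 2.787354
  k2 = f(0.165000, 0.457682) = 2.670527
  w ← 0.304378 + 0.11·2.670527 = 0.598136
w(0.22) ≈ 0.5981

0.5981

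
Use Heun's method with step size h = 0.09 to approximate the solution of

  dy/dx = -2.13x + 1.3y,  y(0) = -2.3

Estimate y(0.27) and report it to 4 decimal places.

-3.3510

Heun: k1 = f(x_n, y_n); k2 = f(x_n + h, y_n + h·k1); y_{n+1} = y_n + (h/2)·(k1 + k2).
x=0.000000, y=-2.300000:
  k1 = f(0.000000, -2.300000) = -2.990000
  k2 = f(0.090000, -2.569100) = -3.531530
  y ← -2.300000 + (0.09/2)·(-2.990000 + (-3.531530)) = -2.593469
x=0.090000, y=-2.593469:
  k1 = f(0.090000, -2.593469) = -3.563210
  k2 = f(0.180000, -2.914158) = -4.171805
  y ← -2.593469 + (0.09/2)·(-3.563210 + (-4.171805)) = -2.941545
x=0.180000, y=-2.941545:
  k1 = f(0.180000, -2.941545) = -4.207408
  k2 = f(0.270000, -3.320211) = -4.891375
  y ← -2.941545 + (0.09/2)·(-4.207408 + (-4.891375)) = -3.350990
y(0.27) ≈ -3.3510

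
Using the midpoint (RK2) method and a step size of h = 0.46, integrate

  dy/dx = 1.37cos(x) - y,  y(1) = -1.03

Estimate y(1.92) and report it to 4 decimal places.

-0.4351

Midpoint: k1 = f(x_n, y_n); k2 = f(x_n + h/2, y_n + (h/2)·k1); y_{n+1} = y_n + h·k2.
x=1.000000, y=-1.030000:
  k1 = f(1.000000, -1.030000) = 1.770214
  k2 = f(1.230000, -0.622851) = 1.080756
  y ← -1.030000 + 0.46·1.080756 = -0.532852
x=1.460000, y=-0.532852:
  k1 = f(1.460000, -0.532852) = 0.684333
  k2 = f(1.690000, -0.375456) = 0.212533
  y ← -0.532852 + 0.46·0.212533 = -0.435087
y(1.92) ≈ -0.4351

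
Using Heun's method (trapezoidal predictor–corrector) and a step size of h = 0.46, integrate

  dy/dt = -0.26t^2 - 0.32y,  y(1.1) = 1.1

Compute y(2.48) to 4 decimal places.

Heun: k1 = f(t_n, y_n); k2 = f(t_n + h, y_n + h·k1); y_{n+1} = y_n + (h/2)·(k1 + k2).
t=1.100000, y=1.100000:
  k1 = f(1.100000, 1.100000) = -0.666600
  k2 = f(1.560000, 0.793364) = -0.886612
  y ← 1.100000 + (0.46/2)·(-0.666600 + (-0.886612)) = 0.742761
t=1.560000, y=0.742761:
  k1 = f(1.560000, 0.742761) = -0.870420
  k2 = f(2.020000, 0.342368) = -1.170462
  y ← 0.742761 + (0.46/2)·(-0.870420 + (-1.170462)) = 0.273358
t=2.020000, y=0.273358:
  k1 = f(2.020000, 0.273358) = -1.148379
  k2 = f(2.480000, -0.254896) = -1.517537
  y ← 0.273358 + (0.46/2)·(-1.148379 + (-1.517537)) = -0.339802
y(2.48) ≈ -0.3398

-0.3398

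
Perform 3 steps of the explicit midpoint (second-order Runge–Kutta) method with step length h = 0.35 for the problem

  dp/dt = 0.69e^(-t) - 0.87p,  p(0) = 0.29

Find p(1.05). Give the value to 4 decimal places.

Midpoint: k1 = f(t_n, p_n); k2 = f(t_n + h/2, p_n + (h/2)·k1); p_{n+1} = p_n + h·k2.
t=0.000000, p=0.290000:
  k1 = f(0.000000, 0.290000) = 0.437700
  k2 = f(0.175000, 0.366597) = 0.260286
  p ← 0.290000 + 0.35·0.260286 = 0.381100
t=0.350000, p=0.381100:
  k1 = f(0.350000, 0.381100) = 0.154678
  k2 = f(0.525000, 0.408169) = 0.053067
  p ← 0.381100 + 0.35·0.053067 = 0.399673
t=0.700000, p=0.399673:
  k1 = f(0.700000, 0.399673) = -0.005072
  k2 = f(0.875000, 0.398786) = -0.059309
  p ← 0.399673 + 0.35·(-0.059309) = 0.378915
p(1.05) ≈ 0.3789

0.3789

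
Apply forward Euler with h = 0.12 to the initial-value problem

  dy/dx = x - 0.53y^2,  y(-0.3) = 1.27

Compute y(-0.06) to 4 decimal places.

1.0284

Euler: y_{n+1} = y_n + h·f(x_n, y_n).
x=-0.300000, y=1.270000: f=-1.154837 → y ← 1.270000 + 0.12·(-1.154837) = 1.131420
x=-0.180000, y=1.131420: f=-0.858458 → y ← 1.131420 + 0.12·(-0.858458) = 1.028405
y(-0.06) ≈ 1.0284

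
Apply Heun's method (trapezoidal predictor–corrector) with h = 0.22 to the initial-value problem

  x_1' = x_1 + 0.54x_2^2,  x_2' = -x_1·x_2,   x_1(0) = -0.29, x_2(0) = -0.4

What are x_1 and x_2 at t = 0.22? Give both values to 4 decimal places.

Heun on (x_1,x_2): k1 = f(t_n, state_n); k2 = f(t_n + h, state_n + h·k1); state_{n+1} = state_n + (h/2)·(k1 + k2).
0.000000: (-0.290000, -0.400000)
  k1 = (-0.203600, -0.116000)
  predictor → (-0.334792, -0.425520)
  k2 = (-0.237016, -0.142461)
  → (-0.338468, -0.428431)
(x_1(0.22), x_2(0.22)) ≈ (-0.3385, -0.4284)

-0.3385, -0.4284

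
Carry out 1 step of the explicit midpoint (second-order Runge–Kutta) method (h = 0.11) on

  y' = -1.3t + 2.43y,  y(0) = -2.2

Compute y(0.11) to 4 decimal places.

Midpoint: k1 = f(t_n, y_n); k2 = f(t_n + h/2, y_n + (h/2)·k1); y_{n+1} = y_n + h·k2.
t=0.000000, y=-2.200000:
  k1 = f(0.000000, -2.200000) = -5.346000
  k2 = f(0.055000, -2.494030) = -6.131993
  y ← -2.200000 + 0.11·(-6.131993) = -2.874519
y(0.11) ≈ -2.8745

-2.8745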